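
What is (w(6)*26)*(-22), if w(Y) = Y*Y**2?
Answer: -123552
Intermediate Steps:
w(Y) = Y**3
(w(6)*26)*(-22) = (6**3*26)*(-22) = (216*26)*(-22) = 5616*(-22) = -123552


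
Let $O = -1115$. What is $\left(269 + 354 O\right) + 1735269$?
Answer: $1340828$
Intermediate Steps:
$\left(269 + 354 O\right) + 1735269 = \left(269 + 354 \left(-1115\right)\right) + 1735269 = \left(269 - 394710\right) + 1735269 = -394441 + 1735269 = 1340828$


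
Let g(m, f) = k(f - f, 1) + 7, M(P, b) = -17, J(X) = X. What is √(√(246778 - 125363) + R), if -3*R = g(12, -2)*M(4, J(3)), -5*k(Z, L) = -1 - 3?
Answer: √(1105 + 25*√121415)/5 ≈ 19.815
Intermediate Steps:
k(Z, L) = ⅘ (k(Z, L) = -(-1 - 3)/5 = -⅕*(-4) = ⅘)
g(m, f) = 39/5 (g(m, f) = ⅘ + 7 = 39/5)
R = 221/5 (R = -13*(-17)/5 = -⅓*(-663/5) = 221/5 ≈ 44.200)
√(√(246778 - 125363) + R) = √(√(246778 - 125363) + 221/5) = √(√121415 + 221/5) = √(221/5 + √121415)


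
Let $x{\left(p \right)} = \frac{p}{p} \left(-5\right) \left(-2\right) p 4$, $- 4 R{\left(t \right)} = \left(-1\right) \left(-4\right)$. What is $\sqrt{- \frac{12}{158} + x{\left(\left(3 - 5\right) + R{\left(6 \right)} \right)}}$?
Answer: $\frac{3 i \sqrt{83266}}{79} \approx 10.958 i$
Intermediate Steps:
$R{\left(t \right)} = -1$ ($R{\left(t \right)} = - \frac{\left(-1\right) \left(-4\right)}{4} = \left(- \frac{1}{4}\right) 4 = -1$)
$x{\left(p \right)} = 40 p$ ($x{\left(p \right)} = 1 \cdot 10 p 4 = 10 p 4 = 40 p$)
$\sqrt{- \frac{12}{158} + x{\left(\left(3 - 5\right) + R{\left(6 \right)} \right)}} = \sqrt{- \frac{12}{158} + 40 \left(\left(3 - 5\right) - 1\right)} = \sqrt{\left(-12\right) \frac{1}{158} + 40 \left(-2 - 1\right)} = \sqrt{- \frac{6}{79} + 40 \left(-3\right)} = \sqrt{- \frac{6}{79} - 120} = \sqrt{- \frac{9486}{79}} = \frac{3 i \sqrt{83266}}{79}$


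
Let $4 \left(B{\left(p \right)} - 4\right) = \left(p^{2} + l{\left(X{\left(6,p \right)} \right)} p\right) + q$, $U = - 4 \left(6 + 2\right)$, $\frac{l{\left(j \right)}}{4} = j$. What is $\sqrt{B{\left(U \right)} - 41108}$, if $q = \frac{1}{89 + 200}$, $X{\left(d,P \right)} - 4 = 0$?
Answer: $\frac{i \sqrt{47368255}}{34} \approx 202.43 i$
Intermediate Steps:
$X{\left(d,P \right)} = 4$ ($X{\left(d,P \right)} = 4 + 0 = 4$)
$l{\left(j \right)} = 4 j$
$U = -32$ ($U = \left(-4\right) 8 = -32$)
$q = \frac{1}{289} \approx 0.0034602$
$B{\left(p \right)} = \frac{4625}{1156} + 4 p + \frac{p^{2}}{4}$ ($B{\left(p \right)} = 4 + \frac{\left(p^{2} + 4 \cdot 4 p\right) + \frac{1}{289}}{4} = 4 + \frac{\left(p^{2} + 16 p\right) + \frac{1}{289}}{4} = 4 + \frac{\frac{1}{289} + p^{2} + 16 p}{4} = 4 + \left(\frac{1}{1156} + 4 p + \frac{p^{2}}{4}\right) = \frac{4625}{1156} + 4 p + \frac{p^{2}}{4}$)
$\sqrt{B{\left(U \right)} - 41108} = \sqrt{\left(\frac{4625}{1156} + 4 \left(-32\right) + \frac{\left(-32\right)^{2}}{4}\right) - 41108} = \sqrt{\left(\frac{4625}{1156} - 128 + \frac{1}{4} \cdot 1024\right) - 41108} = \sqrt{\left(\frac{4625}{1156} - 128 + 256\right) - 41108} = \sqrt{\frac{152593}{1156} - 41108} = \sqrt{- \frac{47368255}{1156}} = \frac{i \sqrt{47368255}}{34}$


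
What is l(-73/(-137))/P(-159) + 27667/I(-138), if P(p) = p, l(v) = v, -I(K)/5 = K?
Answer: 200873297/5010090 ≈ 40.094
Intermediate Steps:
I(K) = -5*K
l(-73/(-137))/P(-159) + 27667/I(-138) = -73/(-137)/(-159) + 27667/((-5*(-138))) = -73*(-1/137)*(-1/159) + 27667/690 = (73/137)*(-1/159) + 27667*(1/690) = -73/21783 + 27667/690 = 200873297/5010090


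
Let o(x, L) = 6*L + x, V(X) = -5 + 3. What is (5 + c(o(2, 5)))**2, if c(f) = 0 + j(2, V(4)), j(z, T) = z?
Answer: 49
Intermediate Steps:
V(X) = -2
o(x, L) = x + 6*L
c(f) = 2 (c(f) = 0 + 2 = 2)
(5 + c(o(2, 5)))**2 = (5 + 2)**2 = 7**2 = 49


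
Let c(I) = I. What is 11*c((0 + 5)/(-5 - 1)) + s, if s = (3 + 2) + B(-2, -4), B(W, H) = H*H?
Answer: 71/6 ≈ 11.833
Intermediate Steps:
B(W, H) = H²
s = 21 (s = (3 + 2) + (-4)² = 5 + 16 = 21)
11*c((0 + 5)/(-5 - 1)) + s = 11*((0 + 5)/(-5 - 1)) + 21 = 11*(5/(-6)) + 21 = 11*(5*(-⅙)) + 21 = 11*(-⅚) + 21 = -55/6 + 21 = 71/6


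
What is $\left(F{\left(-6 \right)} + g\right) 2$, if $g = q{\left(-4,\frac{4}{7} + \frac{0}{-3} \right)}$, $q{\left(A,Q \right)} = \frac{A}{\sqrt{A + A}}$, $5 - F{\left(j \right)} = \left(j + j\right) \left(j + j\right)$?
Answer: $-278 + 2 i \sqrt{2} \approx -278.0 + 2.8284 i$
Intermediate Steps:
$F{\left(j \right)} = 5 - 4 j^{2}$ ($F{\left(j \right)} = 5 - \left(j + j\right) \left(j + j\right) = 5 - 2 j 2 j = 5 - 4 j^{2}$)
$q{\left(A,Q \right)} = \frac{\sqrt{2} \sqrt{A}}{2}$ ($q{\left(A,Q \right)} = \frac{A}{\sqrt{2 A}} = \frac{A}{\sqrt{2} \sqrt{A}} = A \frac{\sqrt{2}}{2 \sqrt{A}} = \frac{\sqrt{2} \sqrt{A}}{2}$)
$g = i \sqrt{2}$ ($g = \frac{\sqrt{2} \sqrt{-4}}{2} = \frac{\sqrt{2} \cdot 2 i}{2} = i \sqrt{2} \approx 1.4142 i$)
$\left(F{\left(-6 \right)} + g\right) 2 = \left(\left(5 - 4 \left(-6\right)^{2}\right) + i \sqrt{2}\right) 2 = \left(\left(5 - 144\right) + i \sqrt{2}\right) 2 = \left(-139 + i \sqrt{2}\right) 2 = -278 + 2 i \sqrt{2}$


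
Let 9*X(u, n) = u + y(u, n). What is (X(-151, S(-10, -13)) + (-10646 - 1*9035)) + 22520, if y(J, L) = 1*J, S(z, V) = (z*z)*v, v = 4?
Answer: 25249/9 ≈ 2805.4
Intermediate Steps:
S(z, V) = 4*z² (S(z, V) = (z*z)*4 = z²*4 = 4*z²)
y(J, L) = J
X(u, n) = 2*u/9 (X(u, n) = (u + u)/9 = (2*u)/9 = 2*u/9)
(X(-151, S(-10, -13)) + (-10646 - 1*9035)) + 22520 = ((2/9)*(-151) + (-10646 - 1*9035)) + 22520 = (-302/9 + (-10646 - 9035)) + 22520 = (-302/9 - 19681) + 22520 = -177431/9 + 22520 = 25249/9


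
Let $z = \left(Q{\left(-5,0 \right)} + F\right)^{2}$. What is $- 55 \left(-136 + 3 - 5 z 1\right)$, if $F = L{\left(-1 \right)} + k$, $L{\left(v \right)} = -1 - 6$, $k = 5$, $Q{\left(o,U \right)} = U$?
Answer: $10780$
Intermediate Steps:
$L{\left(v \right)} = -7$ ($L{\left(v \right)} = -1 - 6 = -7$)
$F = -2$ ($F = -7 + 5 = -2$)
$z = 4$ ($z = \left(0 - 2\right)^{2} = \left(-2\right)^{2} = 4$)
$- 55 \left(-136 + 3 - 5 z 1\right) = - 55 \left(-136 + 3 \left(-5\right) 4 \cdot 1\right) = - 55 \left(-136 + 3 \left(\left(-20\right) 1\right)\right) = - 55 \left(-136 + 3 \left(-20\right)\right) = - 55 \left(-136 - 60\right) = \left(-55\right) \left(-196\right) = 10780$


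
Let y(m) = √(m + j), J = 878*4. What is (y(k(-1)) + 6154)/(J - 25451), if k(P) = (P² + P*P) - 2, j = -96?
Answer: -6154/21939 - 4*I*√6/21939 ≈ -0.28051 - 0.0004466*I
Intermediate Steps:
J = 3512
k(P) = -2 + 2*P² (k(P) = (P² + P²) - 2 = 2*P² - 2 = -2 + 2*P²)
y(m) = √(-96 + m) (y(m) = √(m - 96) = √(-96 + m))
(y(k(-1)) + 6154)/(J - 25451) = (√(-96 + (-2 + 2*(-1)²)) + 6154)/(3512 - 25451) = (√(-96 + (-2 + 2*1)) + 6154)/(-21939) = (√(-96 + (-2 + 2)) + 6154)*(-1/21939) = (√(-96 + 0) + 6154)*(-1/21939) = (√(-96) + 6154)*(-1/21939) = (4*I*√6 + 6154)*(-1/21939) = (6154 + 4*I*√6)*(-1/21939) = -6154/21939 - 4*I*√6/21939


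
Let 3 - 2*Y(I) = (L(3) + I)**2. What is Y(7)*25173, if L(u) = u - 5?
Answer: -276903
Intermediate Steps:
L(u) = -5 + u
Y(I) = 3/2 - (-2 + I)**2/2 (Y(I) = 3/2 - ((-5 + 3) + I)**2/2 = 3/2 - (-2 + I)**2/2)
Y(7)*25173 = (3/2 - (-2 + 7)**2/2)*25173 = (3/2 - 1/2*5**2)*25173 = (3/2 - 1/2*25)*25173 = (3/2 - 25/2)*25173 = -11*25173 = -276903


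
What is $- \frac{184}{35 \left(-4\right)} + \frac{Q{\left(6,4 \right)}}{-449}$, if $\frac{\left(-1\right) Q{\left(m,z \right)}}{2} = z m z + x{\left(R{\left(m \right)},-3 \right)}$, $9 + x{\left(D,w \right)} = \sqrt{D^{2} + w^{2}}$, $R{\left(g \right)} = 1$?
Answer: $\frac{26744}{15715} + \frac{2 \sqrt{10}}{449} \approx 1.7159$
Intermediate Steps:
$x{\left(D,w \right)} = -9 + \sqrt{D^{2} + w^{2}}$
$Q{\left(m,z \right)} = 18 - 2 \sqrt{10} - 2 m z^{2}$ ($Q{\left(m,z \right)} = - 2 \left(z m z - \left(9 - \sqrt{1^{2} + \left(-3\right)^{2}}\right)\right) = - 2 \left(m z z - \left(9 - \sqrt{1 + 9}\right)\right) = - 2 \left(m z^{2} - \left(9 - \sqrt{10}\right)\right) = - 2 \left(-9 + \sqrt{10} + m z^{2}\right) = 18 - 2 \sqrt{10} - 2 m z^{2}$)
$- \frac{184}{35 \left(-4\right)} + \frac{Q{\left(6,4 \right)}}{-449} = - \frac{184}{35 \left(-4\right)} + \frac{18 - 2 \sqrt{10} - 12 \cdot 4^{2}}{-449} = - \frac{184}{-140} + \left(18 - 2 \sqrt{10} - 12 \cdot 16\right) \left(- \frac{1}{449}\right) = \left(-184\right) \left(- \frac{1}{140}\right) + \left(18 - 2 \sqrt{10} - 192\right) \left(- \frac{1}{449}\right) = \frac{46}{35} + \left(-174 - 2 \sqrt{10}\right) \left(- \frac{1}{449}\right) = \frac{46}{35} + \left(\frac{174}{449} + \frac{2 \sqrt{10}}{449}\right) = \frac{26744}{15715} + \frac{2 \sqrt{10}}{449}$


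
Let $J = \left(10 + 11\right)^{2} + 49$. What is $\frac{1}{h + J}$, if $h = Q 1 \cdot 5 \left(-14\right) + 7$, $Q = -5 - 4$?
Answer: $\frac{1}{1127} \approx 0.00088731$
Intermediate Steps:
$Q = -9$
$J = 490$ ($J = 21^{2} + 49 = 441 + 49 = 490$)
$h = 637$ ($h = \left(-9\right) 1 \cdot 5 \left(-14\right) + 7 = \left(-9\right) 5 \left(-14\right) + 7 = \left(-45\right) \left(-14\right) + 7 = 630 + 7 = 637$)
$\frac{1}{h + J} = \frac{1}{637 + 490} = \frac{1}{1127}$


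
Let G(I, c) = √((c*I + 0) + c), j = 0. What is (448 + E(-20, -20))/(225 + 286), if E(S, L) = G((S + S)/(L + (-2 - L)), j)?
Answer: 64/73 ≈ 0.87671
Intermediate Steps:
G(I, c) = √(c + I*c) (G(I, c) = √((I*c + 0) + c) = √(I*c + c) = √(c + I*c))
E(S, L) = 0 (E(S, L) = √(0*(1 + (S + S)/(L + (-2 - L)))) = √(0*(1 + (2*S)/(-2))) = √(0*(1 + (2*S)*(-½))) = √(0*(1 - S)) = √0 = 0)
(448 + E(-20, -20))/(225 + 286) = (448 + 0)/(225 + 286) = 448/511 = 448*(1/511) = 64/73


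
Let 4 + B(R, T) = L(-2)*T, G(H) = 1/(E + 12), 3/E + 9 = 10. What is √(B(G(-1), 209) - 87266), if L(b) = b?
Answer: 2*I*√21922 ≈ 296.12*I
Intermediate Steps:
E = 3 (E = 3/(-9 + 10) = 3/1 = 3*1 = 3)
G(H) = 1/15 (G(H) = 1/(3 + 12) = 1/15)
B(R, T) = -4 - 2*T
√(B(G(-1), 209) - 87266) = √((-4 - 2*209) - 87266) = √((-4 - 418) - 87266) = √(-422 - 87266) = √(-87688) = 2*I*√21922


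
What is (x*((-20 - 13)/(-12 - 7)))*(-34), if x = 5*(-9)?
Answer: 50490/19 ≈ 2657.4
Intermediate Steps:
x = -45
(x*((-20 - 13)/(-12 - 7)))*(-34) = -45*(-20 - 13)/(-12 - 7)*(-34) = -(-1485)/(-19)*(-34) = -(-1485)*(-1)/19*(-34) = -45*33/19*(-34) = -1485/19*(-34) = 50490/19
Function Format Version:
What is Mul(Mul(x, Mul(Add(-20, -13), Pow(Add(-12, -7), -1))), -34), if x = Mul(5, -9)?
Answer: Rational(50490, 19) ≈ 2657.4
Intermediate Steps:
x = -45
Mul(Mul(x, Mul(Add(-20, -13), Pow(Add(-12, -7), -1))), -34) = Mul(Mul(-45, Mul(Add(-20, -13), Pow(Add(-12, -7), -1))), -34) = Mul(Mul(-45, Mul(-33, Pow(-19, -1))), -34) = Mul(Mul(-45, Mul(-33, Rational(-1, 19))), -34) = Mul(Mul(-45, Rational(33, 19)), -34) = Mul(Rational(-1485, 19), -34) = Rational(50490, 19)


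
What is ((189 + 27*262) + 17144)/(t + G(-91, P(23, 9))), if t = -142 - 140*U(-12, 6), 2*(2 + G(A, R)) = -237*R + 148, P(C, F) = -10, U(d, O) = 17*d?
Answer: 24407/29675 ≈ 0.82248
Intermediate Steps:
G(A, R) = 72 - 237*R/2 (G(A, R) = -2 + (-237*R + 148)/2 = -2 + (148 - 237*R)/2 = -2 + (74 - 237*R/2) = 72 - 237*R/2)
t = 28418 (t = -142 - 2380*(-12) = -142 - 140*(-204) = -142 + 28560 = 28418)
((189 + 27*262) + 17144)/(t + G(-91, P(23, 9))) = ((189 + 27*262) + 17144)/(28418 + (72 - 237/2*(-10))) = ((189 + 7074) + 17144)/(28418 + (72 + 1185)) = (7263 + 17144)/(28418 + 1257) = 24407/29675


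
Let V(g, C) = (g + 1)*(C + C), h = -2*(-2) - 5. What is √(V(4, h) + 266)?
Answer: 16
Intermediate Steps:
h = -1 (h = 4 - 5 = -1)
V(g, C) = 2*C*(1 + g) (V(g, C) = (1 + g)*(2*C) = 2*C*(1 + g))
√(V(4, h) + 266) = √(2*(-1)*(1 + 4) + 266) = √(2*(-1)*5 + 266) = √(-10 + 266) = √256 = 16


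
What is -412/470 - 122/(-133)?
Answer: 1272/31255 ≈ 0.040697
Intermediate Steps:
-412/470 - 122/(-133) = -412*1/470 - 122*(-1/133) = -206/235 + 122/133 = 1272/31255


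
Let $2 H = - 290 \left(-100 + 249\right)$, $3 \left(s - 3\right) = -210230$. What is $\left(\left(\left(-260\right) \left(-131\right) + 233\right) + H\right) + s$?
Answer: $- \frac{172157}{3} \approx -57386.0$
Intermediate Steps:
$s = - \frac{210221}{3}$ ($s = 3 + \frac{1}{3} \left(-210230\right) = 3 - \frac{210230}{3} = - \frac{210221}{3} \approx -70074.0$)
$H = -21605$ ($H = \frac{\left(-290\right) \left(-100 + 249\right)}{2} = \frac{\left(-290\right) 149}{2} = \frac{1}{2} \left(-43210\right) = -21605$)
$\left(\left(\left(-260\right) \left(-131\right) + 233\right) + H\right) + s = \left(\left(\left(-260\right) \left(-131\right) + 233\right) - 21605\right) - \frac{210221}{3} = \left(\left(34060 + 233\right) - 21605\right) - \frac{210221}{3} = \left(34293 - 21605\right) - \frac{210221}{3} = 12688 - \frac{210221}{3} = - \frac{172157}{3}$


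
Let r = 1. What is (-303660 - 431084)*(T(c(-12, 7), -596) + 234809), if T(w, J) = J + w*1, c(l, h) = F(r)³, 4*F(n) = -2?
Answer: -172086504629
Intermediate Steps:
F(n) = -½ (F(n) = (¼)*(-2) = -½)
c(l, h) = -⅛ (c(l, h) = (-½)³ = -⅛)
T(w, J) = J + w
(-303660 - 431084)*(T(c(-12, 7), -596) + 234809) = (-303660 - 431084)*((-596 - ⅛) + 234809) = -734744*(-4769/8 + 234809) = -734744*1873703/8 = -172086504629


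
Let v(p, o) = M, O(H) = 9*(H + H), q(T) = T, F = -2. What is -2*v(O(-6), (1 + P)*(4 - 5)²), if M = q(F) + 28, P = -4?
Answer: -52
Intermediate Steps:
O(H) = 18*H (O(H) = 9*(2*H) = 18*H)
M = 26 (M = -2 + 28 = 26)
v(p, o) = 26
-2*v(O(-6), (1 + P)*(4 - 5)²) = -2*26 = -52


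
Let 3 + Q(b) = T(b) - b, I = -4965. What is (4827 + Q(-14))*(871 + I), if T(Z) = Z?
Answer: -19749456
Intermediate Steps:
Q(b) = -3 (Q(b) = -3 + (b - b) = -3 + 0 = -3)
(4827 + Q(-14))*(871 + I) = (4827 - 3)*(871 - 4965) = 4824*(-4094) = -19749456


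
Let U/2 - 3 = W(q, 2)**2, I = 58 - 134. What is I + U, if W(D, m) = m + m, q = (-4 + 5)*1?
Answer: -38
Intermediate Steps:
q = 1 (q = 1*1 = 1)
W(D, m) = 2*m
I = -76
U = 38 (U = 6 + 2*(2*2)**2 = 6 + 2*4**2 = 6 + 2*16 = 6 + 32 = 38)
I + U = -76 + 38 = -38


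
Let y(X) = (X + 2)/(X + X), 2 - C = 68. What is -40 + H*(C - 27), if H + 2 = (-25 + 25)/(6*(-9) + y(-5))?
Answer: 146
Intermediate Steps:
C = -66 (C = 2 - 1*68 = 2 - 68 = -66)
y(X) = (2 + X)/(2*X) (y(X) = (2 + X)/((2*X)) = (2 + X)*(1/(2*X)) = (2 + X)/(2*X))
H = -2 (H = -2 + (-25 + 25)/(6*(-9) + (½)*(2 - 5)/(-5)) = -2 + 0/(-54 + (½)*(-⅕)*(-3)) = -2 + 0/(-54 + 3/10) = -2 + 0/(-537/10) = -2 + 0*(-10/537) = -2 + 0 = -2)
-40 + H*(C - 27) = -40 - 2*(-66 - 27) = -40 - 2*(-93) = -40 + 186 = 146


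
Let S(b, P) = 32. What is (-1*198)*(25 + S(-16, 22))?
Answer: -11286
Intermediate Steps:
(-1*198)*(25 + S(-16, 22)) = (-1*198)*(25 + 32) = -198*57 = -11286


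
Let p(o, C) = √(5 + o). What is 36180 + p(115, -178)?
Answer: 36180 + 2*√30 ≈ 36191.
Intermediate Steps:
36180 + p(115, -178) = 36180 + √(5 + 115) = 36180 + √120 = 36180 + 2*√30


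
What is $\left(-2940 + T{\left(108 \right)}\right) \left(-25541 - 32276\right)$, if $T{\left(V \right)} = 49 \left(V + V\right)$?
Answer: $-441953148$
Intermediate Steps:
$T{\left(V \right)} = 98 V$ ($T{\left(V \right)} = 49 \cdot 2 V = 98 V$)
$\left(-2940 + T{\left(108 \right)}\right) \left(-25541 - 32276\right) = \left(-2940 + 98 \cdot 108\right) \left(-25541 - 32276\right) = \left(-2940 + 10584\right) \left(-57817\right) = 7644 \left(-57817\right) = -441953148$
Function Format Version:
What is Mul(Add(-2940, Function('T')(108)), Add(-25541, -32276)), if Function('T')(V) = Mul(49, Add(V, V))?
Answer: -441953148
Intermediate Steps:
Function('T')(V) = Mul(98, V) (Function('T')(V) = Mul(49, Mul(2, V)) = Mul(98, V))
Mul(Add(-2940, Function('T')(108)), Add(-25541, -32276)) = Mul(Add(-2940, Mul(98, 108)), Add(-25541, -32276)) = Mul(Add(-2940, 10584), -57817) = Mul(7644, -57817) = -441953148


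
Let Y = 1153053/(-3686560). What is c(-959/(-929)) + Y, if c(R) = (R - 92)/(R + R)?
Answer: -156879527347/3535411040 ≈ -44.374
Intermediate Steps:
Y = -1153053/3686560 (Y = 1153053*(-1/3686560) = -1153053/3686560 ≈ -0.31277)
c(R) = (-92 + R)/(2*R) (c(R) = (-92 + R)/((2*R)) = (-92 + R)*(1/(2*R)) = (-92 + R)/(2*R))
c(-959/(-929)) + Y = (-92 - 959/(-929))/(2*((-959/(-929)))) - 1153053/3686560 = (-92 - 959*(-1/929))/(2*((-959*(-1/929)))) - 1153053/3686560 = (-92 + 959/929)/(2*(959/929)) - 1153053/3686560 = (½)*(929/959)*(-84509/929) - 1153053/3686560 = -84509/1918 - 1153053/3686560 = -156879527347/3535411040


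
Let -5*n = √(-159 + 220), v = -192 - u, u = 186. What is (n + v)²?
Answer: (1890 + √61)²/25 ≈ 1.4407e+5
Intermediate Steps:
v = -378 (v = -192 - 1*186 = -192 - 186 = -378)
n = -√61/5 (n = -√(-159 + 220)/5 = -√61/5 ≈ -1.5620)
(n + v)² = (-√61/5 - 378)² = (-378 - √61/5)²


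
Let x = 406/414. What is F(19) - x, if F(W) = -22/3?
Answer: -1721/207 ≈ -8.3140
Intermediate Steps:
F(W) = -22/3 (F(W) = -22*1/3 = -22/3)
x = 203/207 (x = 406*(1/414) = 203/207 ≈ 0.98068)
F(19) - x = -22/3 - 1*203/207 = -22/3 - 203/207 = -1721/207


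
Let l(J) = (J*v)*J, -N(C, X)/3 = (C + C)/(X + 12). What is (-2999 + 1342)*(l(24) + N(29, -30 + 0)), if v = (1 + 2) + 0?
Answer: -8637941/3 ≈ -2.8793e+6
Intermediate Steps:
v = 3 (v = 3 + 0 = 3)
N(C, X) = -6*C/(12 + X) (N(C, X) = -3*(C + C)/(X + 12) = -3*2*C/(12 + X) = -6*C/(12 + X))
l(J) = 3*J² (l(J) = (J*3)*J = (3*J)*J = 3*J²)
(-2999 + 1342)*(l(24) + N(29, -30 + 0)) = (-2999 + 1342)*(3*24² - 6*29/(12 + (-30 + 0))) = -1657*(3*576 - 6*29/(12 - 30)) = -1657*(1728 - 6*29/(-18)) = -1657*(1728 - 6*29*(-1/18)) = -1657*(1728 + 29/3) = -1657*5213/3 = -8637941/3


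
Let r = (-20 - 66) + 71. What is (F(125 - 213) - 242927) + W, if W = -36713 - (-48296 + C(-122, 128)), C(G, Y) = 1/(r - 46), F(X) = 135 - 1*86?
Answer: -14108994/61 ≈ -2.3130e+5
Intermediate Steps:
r = -15 (r = -86 + 71 = -15)
F(X) = 49 (F(X) = 135 - 86 = 49)
C(G, Y) = -1/61 (C(G, Y) = 1/(-15 - 46) = 1/(-61) = -1/61)
W = 706564/61 (W = -36713 - (-48296 - 1/61) = -36713 - 1*(-2946057/61) = -36713 + 2946057/61 = 706564/61 ≈ 11583.)
(F(125 - 213) - 242927) + W = (49 - 242927) + 706564/61 = -242878 + 706564/61 = -14108994/61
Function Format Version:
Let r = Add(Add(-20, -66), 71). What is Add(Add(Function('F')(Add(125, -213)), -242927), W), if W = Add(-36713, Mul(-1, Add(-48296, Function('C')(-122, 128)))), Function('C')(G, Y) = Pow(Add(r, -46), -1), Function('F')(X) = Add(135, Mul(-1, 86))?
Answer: Rational(-14108994, 61) ≈ -2.3130e+5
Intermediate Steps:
r = -15 (r = Add(-86, 71) = -15)
Function('F')(X) = 49 (Function('F')(X) = Add(135, -86) = 49)
Function('C')(G, Y) = Rational(-1, 61) (Function('C')(G, Y) = Pow(Add(-15, -46), -1) = Pow(-61, -1) = Rational(-1, 61))
W = Rational(706564, 61) (W = Add(-36713, Mul(-1, Add(-48296, Rational(-1, 61)))) = Add(-36713, Mul(-1, Rational(-2946057, 61))) = Add(-36713, Rational(2946057, 61)) = Rational(706564, 61) ≈ 11583.)
Add(Add(Function('F')(Add(125, -213)), -242927), W) = Add(Add(49, -242927), Rational(706564, 61)) = Add(-242878, Rational(706564, 61)) = Rational(-14108994, 61)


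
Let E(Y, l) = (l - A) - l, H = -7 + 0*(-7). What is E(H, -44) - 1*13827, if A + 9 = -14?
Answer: -13804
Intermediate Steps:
A = -23 (A = -9 - 14 = -23)
H = -7 (H = -7 + 0 = -7)
E(Y, l) = 23 (E(Y, l) = (l - 1*(-23)) - l = (l + 23) - l = (23 + l) - l = 23)
E(H, -44) - 1*13827 = 23 - 1*13827 = 23 - 13827 = -13804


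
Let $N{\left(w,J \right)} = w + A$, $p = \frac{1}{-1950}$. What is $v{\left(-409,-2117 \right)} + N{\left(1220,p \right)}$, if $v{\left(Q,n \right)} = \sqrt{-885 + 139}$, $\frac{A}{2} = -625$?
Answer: $-30 + i \sqrt{746} \approx -30.0 + 27.313 i$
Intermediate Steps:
$p = - \frac{1}{1950} \approx -0.00051282$
$A = -1250$ ($A = 2 \left(-625\right) = -1250$)
$v{\left(Q,n \right)} = i \sqrt{746}$ ($v{\left(Q,n \right)} = \sqrt{-746} = i \sqrt{746}$)
$N{\left(w,J \right)} = -1250 + w$ ($N{\left(w,J \right)} = w - 1250 = -1250 + w$)
$v{\left(-409,-2117 \right)} + N{\left(1220,p \right)} = i \sqrt{746} + \left(-1250 + 1220\right) = i \sqrt{746} - 30 = -30 + i \sqrt{746}$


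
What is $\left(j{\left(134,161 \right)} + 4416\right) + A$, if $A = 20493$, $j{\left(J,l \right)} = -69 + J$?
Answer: $24974$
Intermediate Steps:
$\left(j{\left(134,161 \right)} + 4416\right) + A = \left(\left(-69 + 134\right) + 4416\right) + 20493 = \left(65 + 4416\right) + 20493 = 4481 + 20493 = 24974$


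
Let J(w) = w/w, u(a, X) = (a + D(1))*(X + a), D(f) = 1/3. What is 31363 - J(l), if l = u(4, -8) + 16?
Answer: 31362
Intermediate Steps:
D(f) = 1/3
u(a, X) = (1/3 + a)*(X + a) (u(a, X) = (a + 1/3)*(X + a) = (1/3 + a)*(X + a))
l = -4/3 (l = (4**2 + (1/3)*(-8) + (1/3)*4 - 8*4) + 16 = (16 - 8/3 + 4/3 - 32) + 16 = -52/3 + 16 = -4/3 ≈ -1.3333)
J(w) = 1
31363 - J(l) = 31363 - 1*1 = 31363 - 1 = 31362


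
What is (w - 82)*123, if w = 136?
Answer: 6642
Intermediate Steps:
(w - 82)*123 = (136 - 82)*123 = 54*123 = 6642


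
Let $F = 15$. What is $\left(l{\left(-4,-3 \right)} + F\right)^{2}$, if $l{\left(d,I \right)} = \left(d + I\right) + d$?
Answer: $16$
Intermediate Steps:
$l{\left(d,I \right)} = I + 2 d$ ($l{\left(d,I \right)} = \left(I + d\right) + d = I + 2 d$)
$\left(l{\left(-4,-3 \right)} + F\right)^{2} = \left(\left(-3 + 2 \left(-4\right)\right) + 15\right)^{2} = \left(\left(-3 - 8\right) + 15\right)^{2} = \left(-11 + 15\right)^{2} = 4^{2} = 16$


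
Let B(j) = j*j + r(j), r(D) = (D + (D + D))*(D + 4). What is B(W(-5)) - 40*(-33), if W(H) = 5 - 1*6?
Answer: 1312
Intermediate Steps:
r(D) = 3*D*(4 + D) (r(D) = (D + 2*D)*(4 + D) = (3*D)*(4 + D) = 3*D*(4 + D))
W(H) = -1 (W(H) = 5 - 6 = -1)
B(j) = j² + 3*j*(4 + j) (B(j) = j*j + 3*j*(4 + j) = j² + 3*j*(4 + j))
B(W(-5)) - 40*(-33) = 4*(-1)*(3 - 1) - 40*(-33) = 4*(-1)*2 + 1320 = -8 + 1320 = 1312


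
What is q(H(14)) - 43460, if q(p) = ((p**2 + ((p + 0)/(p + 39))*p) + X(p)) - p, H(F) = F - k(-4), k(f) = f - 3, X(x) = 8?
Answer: -860493/20 ≈ -43025.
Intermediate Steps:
k(f) = -3 + f
H(F) = 7 + F (H(F) = F - (-3 - 4) = F - 1*(-7) = F + 7 = 7 + F)
q(p) = 8 + p**2 - p + p**2/(39 + p) (q(p) = ((p**2 + ((p + 0)/(p + 39))*p) + 8) - p = ((p**2 + (p/(39 + p))*p) + 8) - p = ((p**2 + p**2/(39 + p)) + 8) - p = (8 + p**2 + p**2/(39 + p)) - p = 8 + p**2 - p + p**2/(39 + p))
q(H(14)) - 43460 = (312 + (7 + 14)**3 - 31*(7 + 14) + 39*(7 + 14)**2)/(39 + (7 + 14)) - 43460 = (312 + 21**3 - 31*21 + 39*21**2)/(39 + 21) - 43460 = (312 + 9261 - 651 + 39*441)/60 - 43460 = (312 + 9261 - 651 + 17199)/60 - 43460 = (1/60)*26121 - 43460 = 8707/20 - 43460 = -860493/20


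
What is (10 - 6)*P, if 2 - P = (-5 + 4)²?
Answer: 4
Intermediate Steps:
P = 1 (P = 2 - (-5 + 4)² = 2 - 1*(-1)² = 2 - 1*1 = 2 - 1 = 1)
(10 - 6)*P = (10 - 6)*1 = 4*1 = 4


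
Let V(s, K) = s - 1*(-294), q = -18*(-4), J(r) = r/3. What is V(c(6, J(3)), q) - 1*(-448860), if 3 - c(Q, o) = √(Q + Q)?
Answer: 449157 - 2*√3 ≈ 4.4915e+5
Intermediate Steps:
J(r) = r/3 (J(r) = r*(⅓) = r/3)
c(Q, o) = 3 - √2*√Q (c(Q, o) = 3 - √(Q + Q) = 3 - √(2*Q) = 3 - √2*√Q)
q = 72
V(s, K) = 294 + s (V(s, K) = s + 294 = 294 + s)
V(c(6, J(3)), q) - 1*(-448860) = (294 + (3 - √2*√6)) - 1*(-448860) = (294 + (3 - 2*√3)) + 448860 = (297 - 2*√3) + 448860 = 449157 - 2*√3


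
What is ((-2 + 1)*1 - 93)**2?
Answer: 8836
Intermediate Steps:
((-2 + 1)*1 - 93)**2 = (-1*1 - 93)**2 = (-1 - 93)**2 = (-94)**2 = 8836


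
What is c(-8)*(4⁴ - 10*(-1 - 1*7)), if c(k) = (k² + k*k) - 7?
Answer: 40656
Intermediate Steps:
c(k) = -7 + 2*k² (c(k) = (k² + k²) - 7 = 2*k² - 7 = -7 + 2*k²)
c(-8)*(4⁴ - 10*(-1 - 1*7)) = (-7 + 2*(-8)²)*(4⁴ - 10*(-1 - 1*7)) = (-7 + 2*64)*(256 - 10*(-1 - 7)) = (-7 + 128)*(256 - 10*(-8)) = 121*(256 + 80) = 121*336 = 40656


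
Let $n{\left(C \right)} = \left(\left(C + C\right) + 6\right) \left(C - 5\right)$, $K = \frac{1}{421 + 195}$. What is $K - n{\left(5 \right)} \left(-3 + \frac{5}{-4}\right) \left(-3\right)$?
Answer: $\frac{1}{616} \approx 0.0016234$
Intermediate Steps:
$K = \frac{1}{616} \approx 0.0016234$
$n{\left(C \right)} = \left(-5 + C\right) \left(6 + 2 C\right)$ ($n{\left(C \right)} = \left(2 C + 6\right) \left(-5 + C\right) = \left(6 + 2 C\right) \left(-5 + C\right) = \left(-5 + C\right) \left(6 + 2 C\right)$)
$K - n{\left(5 \right)} \left(-3 + \frac{5}{-4}\right) \left(-3\right) = \frac{1}{616} - \left(-30 - 20 + 2 \cdot 5^{2}\right) \left(-3 + \frac{5}{-4}\right) \left(-3\right) = \frac{1}{616} - \left(-30 - 20 + 2 \cdot 25\right) \left(-3 + 5 \left(- \frac{1}{4}\right)\right) \left(-3\right) = \frac{1}{616} - \left(-30 - 20 + 50\right) \left(-3 - \frac{5}{4}\right) \left(-3\right) = \frac{1}{616} - 0 \left(- \frac{17}{4}\right) \left(-3\right) = \frac{1}{616} - 0 \left(-3\right) = \frac{1}{616} - 0 = \frac{1}{616} + 0 = \frac{1}{616}$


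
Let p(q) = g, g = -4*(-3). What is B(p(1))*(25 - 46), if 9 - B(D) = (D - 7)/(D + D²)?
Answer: -9793/52 ≈ -188.33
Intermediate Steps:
g = 12
p(q) = 12
B(D) = 9 - (-7 + D)/(D + D²) (B(D) = 9 - (D - 7)/(D + D²) = 9 - (-7 + D)/(D + D²))
B(p(1))*(25 - 46) = ((7 + 8*12 + 9*12²)/(12*(1 + 12)))*(25 - 46) = ((1/12)*(7 + 96 + 9*144)/13)*(-21) = ((1/12)*(1/13)*(7 + 96 + 1296))*(-21) = ((1/12)*(1/13)*1399)*(-21) = (1399/156)*(-21) = -9793/52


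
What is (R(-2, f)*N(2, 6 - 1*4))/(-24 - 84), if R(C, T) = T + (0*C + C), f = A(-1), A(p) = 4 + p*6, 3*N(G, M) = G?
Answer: 2/81 ≈ 0.024691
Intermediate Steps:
N(G, M) = G/3
A(p) = 4 + 6*p
f = -2 (f = 4 + 6*(-1) = 4 - 6 = -2)
R(C, T) = C + T (R(C, T) = T + (0 + C) = T + C = C + T)
(R(-2, f)*N(2, 6 - 1*4))/(-24 - 84) = ((-2 - 2)*((1/3)*2))/(-24 - 84) = -4*2/3/(-108) = -8/3*(-1/108) = 2/81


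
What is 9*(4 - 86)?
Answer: -738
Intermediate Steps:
9*(4 - 86) = 9*(-82) = -738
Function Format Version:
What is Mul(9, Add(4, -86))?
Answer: -738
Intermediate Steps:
Mul(9, Add(4, -86)) = Mul(9, -82) = -738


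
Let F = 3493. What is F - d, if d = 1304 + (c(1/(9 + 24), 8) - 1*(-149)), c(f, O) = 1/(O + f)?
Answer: 540567/265 ≈ 2039.9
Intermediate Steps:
d = 385078/265 (d = 1304 + (1/(8 + 1/(9 + 24)) - 1*(-149)) = 1304 + (1/(8 + 1/33) + 149) = 1304 + (1/(265/33) + 149) = 1304 + (33/265 + 149) = 1304 + 39518/265 = 385078/265 ≈ 1453.1)
F - d = 3493 - 1*385078/265 = 3493 - 385078/265 = 540567/265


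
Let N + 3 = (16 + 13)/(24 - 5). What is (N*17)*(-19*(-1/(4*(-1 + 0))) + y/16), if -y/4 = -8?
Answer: 1309/19 ≈ 68.895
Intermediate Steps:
y = 32 (y = -4*(-8) = 32)
N = -28/19 (N = -3 + (16 + 13)/(24 - 5) = -3 + 29/19 = -28/19 ≈ -1.4737)
(N*17)*(-19*(-1/(4*(-1 + 0))) + y/16) = (-28/19*17)*(-19*(-1/(4*(-1 + 0))) + 32/16) = -476*(-19/((-1*(-4))) + 32*(1/16))/19 = -476*(-19/4 + 2)/19 = -476/19*(-11/4) = 1309/19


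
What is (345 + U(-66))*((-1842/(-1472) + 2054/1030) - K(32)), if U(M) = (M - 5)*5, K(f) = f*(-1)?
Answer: -13359467/37904 ≈ -352.46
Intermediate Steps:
K(f) = -f
U(M) = -25 + 5*M (U(M) = (-5 + M)*5 = -25 + 5*M)
(345 + U(-66))*((-1842/(-1472) + 2054/1030) - K(32)) = (345 + (-25 + 5*(-66)))*((-1842/(-1472) + 2054/1030) - (-1)*32) = (345 + (-25 - 330))*((-1842*(-1/1472) + 2054*(1/1030)) - 1*(-32)) = (345 - 355)*((921/736 + 1027/515) + 32) = -10*(1230187/379040 + 32) = -10*13359467/379040 = -13359467/37904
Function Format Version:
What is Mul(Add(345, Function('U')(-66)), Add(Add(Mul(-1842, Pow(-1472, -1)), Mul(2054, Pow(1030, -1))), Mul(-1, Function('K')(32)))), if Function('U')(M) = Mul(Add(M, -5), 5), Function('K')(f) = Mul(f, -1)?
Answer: Rational(-13359467, 37904) ≈ -352.46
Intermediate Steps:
Function('K')(f) = Mul(-1, f)
Function('U')(M) = Add(-25, Mul(5, M)) (Function('U')(M) = Mul(Add(-5, M), 5) = Add(-25, Mul(5, M)))
Mul(Add(345, Function('U')(-66)), Add(Add(Mul(-1842, Pow(-1472, -1)), Mul(2054, Pow(1030, -1))), Mul(-1, Function('K')(32)))) = Mul(Add(345, Add(-25, Mul(5, -66))), Add(Add(Mul(-1842, Pow(-1472, -1)), Mul(2054, Pow(1030, -1))), Mul(-1, Mul(-1, 32)))) = Mul(Add(345, Add(-25, -330)), Add(Add(Mul(-1842, Rational(-1, 1472)), Mul(2054, Rational(1, 1030))), Mul(-1, -32))) = Mul(Add(345, -355), Add(Add(Rational(921, 736), Rational(1027, 515)), 32)) = Mul(-10, Add(Rational(1230187, 379040), 32)) = Mul(-10, Rational(13359467, 379040)) = Rational(-13359467, 37904)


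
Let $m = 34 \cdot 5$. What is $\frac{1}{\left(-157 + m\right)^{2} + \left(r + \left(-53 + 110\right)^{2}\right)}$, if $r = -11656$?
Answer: $- \frac{1}{8238} \approx -0.00012139$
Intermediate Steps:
$m = 170$
$\frac{1}{\left(-157 + m\right)^{2} + \left(r + \left(-53 + 110\right)^{2}\right)} = \frac{1}{\left(-157 + 170\right)^{2} - \left(11656 - \left(-53 + 110\right)^{2}\right)} = \frac{1}{13^{2} - \left(11656 - 57^{2}\right)} = \frac{1}{169 + \left(-11656 + 3249\right)} = \frac{1}{169 - 8407} = \frac{1}{-8238} = - \frac{1}{8238}$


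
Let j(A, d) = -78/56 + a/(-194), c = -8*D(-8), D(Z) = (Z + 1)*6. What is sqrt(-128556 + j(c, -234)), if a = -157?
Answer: I*sqrt(237079423399)/1358 ≈ 358.55*I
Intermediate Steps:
D(Z) = 6 + 6*Z (D(Z) = (1 + Z)*6 = 6 + 6*Z)
c = 336 (c = -8*(6 + 6*(-8)) = -8*(6 - 48) = -8*(-42) = 336)
j(A, d) = -1585/2716 (j(A, d) = -78/56 - 157/(-194) = -78*1/56 - 157*(-1/194) = -39/28 + 157/194 = -1585/2716)
sqrt(-128556 + j(c, -234)) = sqrt(-128556 - 1585/2716) = sqrt(-349159681/2716) = I*sqrt(237079423399)/1358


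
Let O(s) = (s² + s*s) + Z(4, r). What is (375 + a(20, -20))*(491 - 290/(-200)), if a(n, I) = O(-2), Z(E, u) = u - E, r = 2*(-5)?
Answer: 3634281/20 ≈ 1.8171e+5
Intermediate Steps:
r = -10
O(s) = -14 + 2*s² (O(s) = (s² + s*s) + (-10 - 1*4) = (s² + s²) + (-10 - 4) = 2*s² - 14 = -14 + 2*s²)
a(n, I) = -6 (a(n, I) = -14 + 2*(-2)² = -14 + 2*4 = -14 + 8 = -6)
(375 + a(20, -20))*(491 - 290/(-200)) = (375 - 6)*(491 - 290/(-200)) = 369*(491 - 290*(-1/200)) = 369*(491 + 29/20) = 369*(9849/20) = 3634281/20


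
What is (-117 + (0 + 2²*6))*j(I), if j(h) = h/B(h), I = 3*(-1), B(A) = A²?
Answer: 31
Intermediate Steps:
I = -3
j(h) = 1/h (j(h) = h/(h²) = h/h² = 1/h)
(-117 + (0 + 2²*6))*j(I) = (-117 + (0 + 2²*6))/(-3) = (-117 + (0 + 4*6))*(-⅓) = (-117 + (0 + 24))*(-⅓) = (-117 + 24)*(-⅓) = -93*(-⅓) = 31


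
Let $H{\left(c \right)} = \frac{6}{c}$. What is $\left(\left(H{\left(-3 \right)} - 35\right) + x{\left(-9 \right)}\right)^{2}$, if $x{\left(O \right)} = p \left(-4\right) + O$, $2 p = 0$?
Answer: $2116$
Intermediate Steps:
$p = 0$ ($p = \frac{1}{2} \cdot 0 = 0$)
$x{\left(O \right)} = O$ ($x{\left(O \right)} = 0 \left(-4\right) + O = 0 + O = O$)
$\left(\left(H{\left(-3 \right)} - 35\right) + x{\left(-9 \right)}\right)^{2} = \left(\left(\frac{6}{-3} - 35\right) - 9\right)^{2} = \left(\left(6 \left(- \frac{1}{3}\right) - 35\right) - 9\right)^{2} = \left(\left(-2 - 35\right) - 9\right)^{2} = \left(-37 - 9\right)^{2} = \left(-46\right)^{2} = 2116$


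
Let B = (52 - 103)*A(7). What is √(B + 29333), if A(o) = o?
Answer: 4*√1811 ≈ 170.22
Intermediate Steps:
B = -357 (B = (52 - 103)*7 = -51*7 = -357)
√(B + 29333) = √(-357 + 29333) = √28976 = 4*√1811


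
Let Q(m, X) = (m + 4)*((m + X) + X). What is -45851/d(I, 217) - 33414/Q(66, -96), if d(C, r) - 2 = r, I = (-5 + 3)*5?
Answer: -22060453/107310 ≈ -205.58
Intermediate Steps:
Q(m, X) = (4 + m)*(m + 2*X) (Q(m, X) = (4 + m)*((X + m) + X) = (4 + m)*(m + 2*X))
I = -10 (I = -2*5 = -10)
d(C, r) = 2 + r
-45851/d(I, 217) - 33414/Q(66, -96) = -45851/(2 + 217) - 33414/(66² + 4*66 + 8*(-96) + 2*(-96)*66) = -45851/219 - 33414/(4356 + 264 - 768 - 12672) = -45851*1/219 - 33414/(-8820) = -45851/219 - 33414*(-1/8820) = -45851/219 + 5569/1470 = -22060453/107310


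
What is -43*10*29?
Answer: -12470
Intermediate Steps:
-43*10*29 = -430*29 = -12470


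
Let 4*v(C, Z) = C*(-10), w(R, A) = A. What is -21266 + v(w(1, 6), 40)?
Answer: -21281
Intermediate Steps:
v(C, Z) = -5*C/2 (v(C, Z) = (C*(-10))/4 = (-10*C)/4 = -5*C/2)
-21266 + v(w(1, 6), 40) = -21266 - 5/2*6 = -21266 - 15 = -21281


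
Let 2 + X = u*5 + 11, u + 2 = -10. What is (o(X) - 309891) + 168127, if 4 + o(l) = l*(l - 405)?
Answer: -118512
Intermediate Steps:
u = -12 (u = -2 - 10 = -12)
X = -51 (X = -2 + (-12*5 + 11) = -2 + (-60 + 11) = -2 - 49 = -51)
o(l) = -4 + l*(-405 + l) (o(l) = -4 + l*(l - 405) = -4 + l*(-405 + l))
(o(X) - 309891) + 168127 = ((-4 + (-51)² - 405*(-51)) - 309891) + 168127 = ((-4 + 2601 + 20655) - 309891) + 168127 = (23252 - 309891) + 168127 = -286639 + 168127 = -118512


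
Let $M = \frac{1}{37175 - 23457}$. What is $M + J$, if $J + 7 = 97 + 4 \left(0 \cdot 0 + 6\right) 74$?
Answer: $\frac{25597789}{13718} \approx 1866.0$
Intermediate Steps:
$J = 1866$ ($J = -7 + \left(97 + 4 \left(0 \cdot 0 + 6\right) 74\right) = -7 + \left(97 + 4 \left(0 + 6\right) 74\right) = -7 + \left(97 + 4 \cdot 6 \cdot 74\right) = -7 + \left(97 + 24 \cdot 74\right) = -7 + \left(97 + 1776\right) = -7 + 1873 = 1866$)
$M = \frac{1}{13718} \approx 7.2897 \cdot 10^{-5}$
$M + J = \frac{1}{13718} + 1866 = \frac{25597789}{13718}$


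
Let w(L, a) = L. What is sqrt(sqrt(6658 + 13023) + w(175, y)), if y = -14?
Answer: sqrt(175 + sqrt(19681)) ≈ 17.756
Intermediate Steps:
sqrt(sqrt(6658 + 13023) + w(175, y)) = sqrt(sqrt(6658 + 13023) + 175) = sqrt(sqrt(19681) + 175) = sqrt(175 + sqrt(19681))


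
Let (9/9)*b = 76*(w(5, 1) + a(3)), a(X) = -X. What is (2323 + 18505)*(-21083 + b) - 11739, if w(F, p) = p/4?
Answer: -443481515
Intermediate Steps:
w(F, p) = p/4 (w(F, p) = p*(¼) = p/4)
b = -209 (b = 76*((¼)*1 - 1*3) = 76*(¼ - 3) = 76*(-11/4) = -209)
(2323 + 18505)*(-21083 + b) - 11739 = (2323 + 18505)*(-21083 - 209) - 11739 = 20828*(-21292) - 11739 = -443469776 - 11739 = -443481515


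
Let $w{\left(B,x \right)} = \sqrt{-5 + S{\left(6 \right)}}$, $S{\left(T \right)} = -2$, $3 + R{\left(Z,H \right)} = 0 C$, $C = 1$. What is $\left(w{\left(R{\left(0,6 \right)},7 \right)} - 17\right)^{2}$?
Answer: $\left(17 - i \sqrt{7}\right)^{2} \approx 282.0 - 89.956 i$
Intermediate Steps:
$R{\left(Z,H \right)} = -3$ ($R{\left(Z,H \right)} = -3 + 0 \cdot 1 = -3 + 0 = -3$)
$w{\left(B,x \right)} = i \sqrt{7}$ ($w{\left(B,x \right)} = \sqrt{-5 - 2} = \sqrt{-7} = i \sqrt{7}$)
$\left(w{\left(R{\left(0,6 \right)},7 \right)} - 17\right)^{2} = \left(i \sqrt{7} - 17\right)^{2} = \left(-17 + i \sqrt{7}\right)^{2}$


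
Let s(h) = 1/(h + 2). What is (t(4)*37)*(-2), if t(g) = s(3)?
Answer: -74/5 ≈ -14.800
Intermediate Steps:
s(h) = 1/(2 + h)
t(g) = ⅕ (t(g) = 1/(2 + 3) = 1/5 = ⅕)
(t(4)*37)*(-2) = ((⅕)*37)*(-2) = (37/5)*(-2) = -74/5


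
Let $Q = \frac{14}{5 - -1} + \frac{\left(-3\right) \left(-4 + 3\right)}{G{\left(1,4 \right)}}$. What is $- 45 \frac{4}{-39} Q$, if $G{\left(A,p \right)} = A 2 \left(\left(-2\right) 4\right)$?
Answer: $\frac{515}{52} \approx 9.9038$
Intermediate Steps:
$G{\left(A,p \right)} = - 16 A$ ($G{\left(A,p \right)} = 2 A \left(-8\right) = - 16 A$)
$Q = \frac{103}{48}$ ($Q = \frac{14}{5 - -1} + \frac{\left(-3\right) \left(-4 + 3\right)}{\left(-16\right) 1} = \frac{14}{5 + 1} + \frac{\left(-3\right) \left(-1\right)}{-16} = \frac{14}{6} + 3 \left(- \frac{1}{16}\right) = 14 \cdot \frac{1}{6} - \frac{3}{16} = \frac{7}{3} - \frac{3}{16} = \frac{103}{48} \approx 2.1458$)
$- 45 \frac{4}{-39} Q = - 45 \frac{4}{-39} \cdot \frac{103}{48} = - 45 \cdot 4 \left(- \frac{1}{39}\right) \frac{103}{48} = \left(-45\right) \left(- \frac{4}{39}\right) \frac{103}{48} = \frac{60}{13} \cdot \frac{103}{48} = \frac{515}{52}$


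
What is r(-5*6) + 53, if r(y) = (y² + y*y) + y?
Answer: 1823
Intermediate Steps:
r(y) = y + 2*y² (r(y) = (y² + y²) + y = 2*y² + y = y + 2*y²)
r(-5*6) + 53 = (-5*6)*(1 + 2*(-5*6)) + 53 = -30*(1 + 2*(-30)) + 53 = -30*(1 - 60) + 53 = -30*(-59) + 53 = 1770 + 53 = 1823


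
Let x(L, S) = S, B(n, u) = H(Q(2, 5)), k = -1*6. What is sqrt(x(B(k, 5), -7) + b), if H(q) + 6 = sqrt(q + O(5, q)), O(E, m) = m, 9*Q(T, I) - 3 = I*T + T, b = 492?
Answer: sqrt(485) ≈ 22.023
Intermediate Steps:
Q(T, I) = 1/3 + T/9 + I*T/9 (Q(T, I) = 1/3 + (I*T + T)/9 = 1/3 + (T + I*T)/9 = 1/3 + (T/9 + I*T/9) = 1/3 + T/9 + I*T/9)
k = -6
H(q) = -6 + sqrt(2)*sqrt(q) (H(q) = -6 + sqrt(q + q) = -6 + sqrt(2*q) = -6 + sqrt(2)*sqrt(q))
B(n, u) = -6 + sqrt(30)/3 (B(n, u) = -6 + sqrt(2)*sqrt(1/3 + (1/9)*2 + (1/9)*5*2) = -6 + sqrt(2)*sqrt(1/3 + 2/9 + 10/9) = -6 + sqrt(2)*sqrt(5/3) = -6 + sqrt(2)*(sqrt(15)/3) = -6 + sqrt(30)/3)
sqrt(x(B(k, 5), -7) + b) = sqrt(-7 + 492) = sqrt(485)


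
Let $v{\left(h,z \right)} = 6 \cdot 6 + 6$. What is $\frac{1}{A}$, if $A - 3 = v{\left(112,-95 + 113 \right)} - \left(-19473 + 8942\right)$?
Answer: $\frac{1}{10576} \approx 9.4554 \cdot 10^{-5}$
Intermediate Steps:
$v{\left(h,z \right)} = 42$ ($v{\left(h,z \right)} = 36 + 6 = 42$)
$A = 10576$ ($A = 3 + \left(42 - \left(-19473 + 8942\right)\right) = 3 + \left(42 - -10531\right) = 3 + \left(42 + 10531\right) = 3 + 10573 = 10576$)
$\frac{1}{A} = \frac{1}{10576}$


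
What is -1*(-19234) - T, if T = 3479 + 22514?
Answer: -6759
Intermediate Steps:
T = 25993
-1*(-19234) - T = -1*(-19234) - 1*25993 = 19234 - 25993 = -6759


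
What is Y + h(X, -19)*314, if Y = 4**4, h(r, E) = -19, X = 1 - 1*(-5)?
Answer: -5710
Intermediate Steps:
X = 6 (X = 1 + 5 = 6)
Y = 256
Y + h(X, -19)*314 = 256 - 19*314 = 256 - 5966 = -5710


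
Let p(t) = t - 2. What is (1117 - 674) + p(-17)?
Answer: 424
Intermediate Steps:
p(t) = -2 + t
(1117 - 674) + p(-17) = (1117 - 674) + (-2 - 17) = 443 - 19 = 424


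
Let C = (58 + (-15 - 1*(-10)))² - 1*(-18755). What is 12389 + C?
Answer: 33953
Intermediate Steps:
C = 21564 (C = (58 + (-15 + 10))² + 18755 = (58 - 5)² + 18755 = 53² + 18755 = 2809 + 18755 = 21564)
12389 + C = 12389 + 21564 = 33953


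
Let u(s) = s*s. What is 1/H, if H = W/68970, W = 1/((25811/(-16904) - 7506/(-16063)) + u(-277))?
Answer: 718455566829635415/135764476 ≈ 5.2919e+9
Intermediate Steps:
u(s) = s²
W = 271528952/20833857237339 (W = 1/((25811/(-16904) - 7506/(-16063)) + (-277)²) = 1/((25811*(-1/16904) - 7506*(-1/16063)) + 76729) = 1/((-25811/16904 + 7506/16063) + 76729) = 1/(-287720669/271528952 + 76729) = 1/(20833857237339/271528952) = 271528952/20833857237339 ≈ 1.3033e-5)
H = 135764476/718455566829635415 (H = (271528952/20833857237339)/68970 = (271528952/20833857237339)*(1/68970) = 135764476/718455566829635415 ≈ 1.8897e-10)
1/H = 1/(135764476/718455566829635415) = 718455566829635415/135764476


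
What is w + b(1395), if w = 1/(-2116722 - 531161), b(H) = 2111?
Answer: 5589681012/2647883 ≈ 2111.0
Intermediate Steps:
w = -1/2647883 (w = 1/(-2647883) = -1/2647883 ≈ -3.7766e-7)
w + b(1395) = -1/2647883 + 2111 = 5589681012/2647883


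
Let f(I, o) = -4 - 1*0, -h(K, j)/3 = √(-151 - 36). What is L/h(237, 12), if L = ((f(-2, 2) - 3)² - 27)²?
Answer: 44*I*√187/51 ≈ 11.798*I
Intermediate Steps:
h(K, j) = -3*I*√187 (h(K, j) = -3*√(-151 - 36) = -3*I*√187)
f(I, o) = -4 (f(I, o) = -4 + 0 = -4)
L = 484 (L = ((-4 - 3)² - 27)² = ((-7)² - 27)² = (49 - 27)² = 22² = 484)
L/h(237, 12) = 484/((-3*I*√187)) = 484*(I*√187/561) = 44*I*√187/51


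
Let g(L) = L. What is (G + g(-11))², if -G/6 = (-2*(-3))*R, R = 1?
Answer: 2209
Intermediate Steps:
G = -36 (G = -6*(-2*(-3)) = -36 ≈ -36.000)
(G + g(-11))² = (-36 - 11)² = (-47)² = 2209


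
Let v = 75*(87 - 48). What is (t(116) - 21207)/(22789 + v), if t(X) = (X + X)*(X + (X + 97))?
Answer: 55121/25714 ≈ 2.1436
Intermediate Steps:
t(X) = 2*X*(97 + 2*X) (t(X) = (2*X)*(X + (97 + X)) = (2*X)*(97 + 2*X) = 2*X*(97 + 2*X))
v = 2925 (v = 75*39 = 2925)
(t(116) - 21207)/(22789 + v) = (2*116*(97 + 2*116) - 21207)/(22789 + 2925) = (2*116*(97 + 232) - 21207)/25714 = (2*116*329 - 21207)*(1/25714) = (76328 - 21207)*(1/25714) = 55121*(1/25714) = 55121/25714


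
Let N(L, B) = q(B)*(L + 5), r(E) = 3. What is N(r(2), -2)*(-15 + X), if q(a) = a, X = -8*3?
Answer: 624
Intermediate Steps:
X = -24
N(L, B) = B*(5 + L) (N(L, B) = B*(L + 5) = B*(5 + L))
N(r(2), -2)*(-15 + X) = (-2*(5 + 3))*(-15 - 24) = -2*8*(-39) = -16*(-39) = 624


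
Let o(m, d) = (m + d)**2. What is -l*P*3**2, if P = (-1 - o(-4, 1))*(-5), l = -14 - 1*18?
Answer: 14400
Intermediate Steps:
o(m, d) = (d + m)**2
l = -32 (l = -14 - 18 = -32)
P = 50 (P = (-1 - (1 - 4)**2)*(-5) = (-1 - 1*(-3)**2)*(-5) = (-1 - 1*9)*(-5) = (-1 - 9)*(-5) = -10*(-5) = 50)
-l*P*3**2 = -(-32*50)*3**2 = -(-1600)*9 = -1*(-14400) = 14400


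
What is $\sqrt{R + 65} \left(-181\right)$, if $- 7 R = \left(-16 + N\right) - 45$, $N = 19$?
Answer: $- 181 \sqrt{71} \approx -1525.1$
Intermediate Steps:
$R = 6$ ($R = - \frac{\left(-16 + 19\right) - 45}{7} = - \frac{3 - 45}{7} = \left(- \frac{1}{7}\right) \left(-42\right) = 6$)
$\sqrt{R + 65} \left(-181\right) = \sqrt{6 + 65} \left(-181\right) = \sqrt{71} \left(-181\right) = - 181 \sqrt{71}$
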